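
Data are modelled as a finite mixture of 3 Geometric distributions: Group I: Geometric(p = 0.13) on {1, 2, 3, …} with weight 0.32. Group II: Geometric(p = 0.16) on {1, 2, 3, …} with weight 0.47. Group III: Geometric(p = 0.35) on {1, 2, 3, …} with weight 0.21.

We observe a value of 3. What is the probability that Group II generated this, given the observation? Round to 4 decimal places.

0.4590

The responsibility of component k is π_k f_k(x) divided by Σ_j π_j f_j(x).
Geometric probabilities:
  L_I = 0.098397
  L_II = 0.112896
  L_III = 0.147875
Multiply by the mixture weights:
  π_I·L_I = 0.32 × 0.098397 = 0.031487
  π_II·L_II = 0.47 × 0.112896 = 0.0530611
  π_III·L_III = 0.21 × 0.147875 = 0.0310538
Marginal: 0.031487 + 0.0530611 + 0.0310538 = 0.115602
Responsibility of Group II: 0.0530611 / 0.115602 ≈ 0.4590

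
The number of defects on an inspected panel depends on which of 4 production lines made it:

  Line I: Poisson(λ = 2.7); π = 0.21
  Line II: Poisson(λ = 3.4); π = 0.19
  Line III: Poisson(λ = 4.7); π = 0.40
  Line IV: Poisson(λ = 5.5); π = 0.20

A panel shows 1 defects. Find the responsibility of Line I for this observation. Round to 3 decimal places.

0.469

By Bayes' theorem, P(k | x) = π_k f_k(x) / Σ_j π_j f_j(x).
Evaluate each component's likelihood at the observed value:
  f_I = e^(−2.7)·2.7^1/1! = 0.181455
  f_II = e^(−3.4)·3.4^1/1! = 0.113469
  f_III = e^(−4.7)·4.7^1/1! = 0.0427478
  f_IV = e^(−5.5)·5.5^1/1! = 0.0224772
Multiply by the mixture weights:
  π_I·f_I = 0.21 × 0.181455 = 0.0381055
  π_II·f_II = 0.19 × 0.113469 = 0.0215591
  π_III·f_III = 0.40 × 0.0427478 = 0.0170991
  π_IV·f_IV = 0.20 × 0.0224772 = 0.00449545
Sum: 0.0381055 + 0.0215591 + 0.0170991 + 0.00449545 = 0.0812592
So the posterior for Line I is 0.0381055 / 0.0812592 ≈ 0.469.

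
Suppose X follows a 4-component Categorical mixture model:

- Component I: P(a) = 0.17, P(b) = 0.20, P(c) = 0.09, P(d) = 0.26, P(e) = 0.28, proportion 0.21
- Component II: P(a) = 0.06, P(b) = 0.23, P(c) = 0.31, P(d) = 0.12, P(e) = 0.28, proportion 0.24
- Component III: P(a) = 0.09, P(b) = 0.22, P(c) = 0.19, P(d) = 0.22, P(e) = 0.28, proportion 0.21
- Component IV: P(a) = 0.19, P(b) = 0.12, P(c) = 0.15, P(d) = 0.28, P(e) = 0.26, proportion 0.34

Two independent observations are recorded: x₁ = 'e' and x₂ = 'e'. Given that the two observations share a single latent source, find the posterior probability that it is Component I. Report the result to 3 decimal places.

Apply Bayes' rule: the posterior for each component is proportional to its prior times its likelihood at x.
Since both observations come from the same component, the likelihood for component k is f_k(x₁)·f_k(x₂).
  p_I = [0.28] × [0.28] = 0.0784
  p_II = [0.28] × [0.28] = 0.0784
  p_III = [0.28] × [0.28] = 0.0784
  p_IV = [0.26] × [0.26] = 0.0676
Prior × likelihood for each component:
  w_I·p_I = 0.21 × 0.0784 = 0.016464
  w_II·p_II = 0.24 × 0.0784 = 0.018816
  w_III·p_III = 0.21 × 0.0784 = 0.016464
  w_IV·p_IV = 0.34 × 0.0676 = 0.022984
Sum: 0.016464 + 0.018816 + 0.016464 + 0.022984 = 0.074728
P(Component I | x₁, x₂) = 0.016464 / 0.074728 ≈ 0.220

0.220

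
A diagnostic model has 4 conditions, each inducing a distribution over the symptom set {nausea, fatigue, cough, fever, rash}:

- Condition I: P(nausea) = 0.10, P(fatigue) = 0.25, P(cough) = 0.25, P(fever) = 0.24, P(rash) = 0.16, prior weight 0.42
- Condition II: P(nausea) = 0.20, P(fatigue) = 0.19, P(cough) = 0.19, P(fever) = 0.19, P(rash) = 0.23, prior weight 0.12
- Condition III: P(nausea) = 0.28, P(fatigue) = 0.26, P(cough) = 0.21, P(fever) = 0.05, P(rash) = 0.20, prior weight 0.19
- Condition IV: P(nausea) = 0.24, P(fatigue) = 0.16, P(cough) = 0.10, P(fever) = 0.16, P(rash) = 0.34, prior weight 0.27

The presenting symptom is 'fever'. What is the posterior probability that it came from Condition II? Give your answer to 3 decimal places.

0.129

Apply Bayes' rule: the posterior for each component is proportional to its prior times its likelihood at x.
Categorical probabilities:
  L_I = P(fever | comp) = 0.24
  L_II = P(fever | comp) = 0.19
  L_III = P(fever | comp) = 0.05
  L_IV = P(fever | comp) = 0.16
Unnormalised posteriors:
  w_I·L_I = 0.42 × 0.24 = 0.1008
  w_II·L_II = 0.12 × 0.19 = 0.0228
  w_III·L_III = 0.19 × 0.05 = 0.0095
  w_IV·L_IV = 0.27 × 0.16 = 0.0432
Evidence: 0.1008 + 0.0228 + 0.0095 + 0.0432 = 0.1763
P(Condition II | the observation) = 0.0228 / 0.1763 ≈ 0.129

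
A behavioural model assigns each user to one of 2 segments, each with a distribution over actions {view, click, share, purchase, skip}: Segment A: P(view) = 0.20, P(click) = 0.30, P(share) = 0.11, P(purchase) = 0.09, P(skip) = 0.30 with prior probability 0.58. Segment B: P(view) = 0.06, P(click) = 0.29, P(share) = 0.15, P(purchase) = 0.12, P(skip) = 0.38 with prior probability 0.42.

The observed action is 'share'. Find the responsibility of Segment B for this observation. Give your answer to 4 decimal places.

0.4968

P(component k | x) = π_k·f_k(x) / marginal(x), where marginal(x) = Σ_j π_j·f_j(x).
Component likelihoods at x = 'share':
  p_A = 0.11
  p_B = 0.15
Prior × likelihood for each component:
  π_A·p_A = 0.58 × 0.11 = 0.0638
  π_B·p_B = 0.42 × 0.15 = 0.063
Evidence: 0.0638 + 0.063 = 0.1268
So the posterior for Segment B is 0.063 / 0.1268 ≈ 0.4968.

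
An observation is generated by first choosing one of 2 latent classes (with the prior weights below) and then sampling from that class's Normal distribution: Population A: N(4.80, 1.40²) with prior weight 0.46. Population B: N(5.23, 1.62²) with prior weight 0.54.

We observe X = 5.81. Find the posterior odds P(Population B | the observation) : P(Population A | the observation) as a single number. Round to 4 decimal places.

1.2343

Since P(k|x) ∝ w_k f_k(x), the posterior odds are w_i f_i(x) / (w_j f_j(x)).
Component likelihoods at x = 5.81:
  p_A = 0.219667
  p_B = 0.230973
Posterior odds = (w_B·p_B) / (w_A·p_A) = (0.54·0.230973) / (0.46·0.219667) = 0.124725 / 0.101047 ≈ 1.2343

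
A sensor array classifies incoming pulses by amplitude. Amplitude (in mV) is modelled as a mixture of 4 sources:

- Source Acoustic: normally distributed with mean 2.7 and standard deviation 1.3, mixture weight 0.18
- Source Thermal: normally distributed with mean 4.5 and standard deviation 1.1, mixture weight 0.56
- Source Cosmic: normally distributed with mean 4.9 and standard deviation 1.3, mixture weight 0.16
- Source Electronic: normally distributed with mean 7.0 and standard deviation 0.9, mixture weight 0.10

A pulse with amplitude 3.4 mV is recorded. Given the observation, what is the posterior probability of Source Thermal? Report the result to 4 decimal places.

P(component k | x) = w_k·f_k(x) / marginal(x), where marginal(x) = Σ_j w_j·f_j(x).
Component likelihoods at x = 3.4 mV:
  p_Acoustic = (1/(1.3·√(2π)))·exp(−(3.4−2.7)²/(2·1.3²)) = 0.306879·exp(-0.14497) = 0.265465
  p_Thermal = (1/(1.1·√(2π)))·exp(−(3.4−4.5)²/(2·1.1²)) = 0.362675·exp(-0.50000) = 0.219973
  p_Cosmic = (1/(1.3·√(2π)))·exp(−(3.4−4.9)²/(2·1.3²)) = 0.306879·exp(-0.66568) = 0.157712
  p_Electronic = (1/(0.9·√(2π)))·exp(−(3.4−7.0)²/(2·0.9²)) = 0.443269·exp(-8.00000) = 0.0001487
Prior × likelihood for each component:
  w_Acoustic·p_Acoustic = 0.18 × 0.265465 = 0.0477837
  w_Thermal·p_Thermal = 0.56 × 0.219973 = 0.123185
  w_Cosmic·p_Cosmic = 0.16 × 0.157712 = 0.025234
  w_Electronic·p_Electronic = 0.10 × 0.0001487 = 1.487e-05
Evidence: 0.0477837 + 0.123185 + 0.025234 + 1.487e-05 = 0.196218
So the posterior for Source Thermal is 0.123185 / 0.196218 ≈ 0.6278.

0.6278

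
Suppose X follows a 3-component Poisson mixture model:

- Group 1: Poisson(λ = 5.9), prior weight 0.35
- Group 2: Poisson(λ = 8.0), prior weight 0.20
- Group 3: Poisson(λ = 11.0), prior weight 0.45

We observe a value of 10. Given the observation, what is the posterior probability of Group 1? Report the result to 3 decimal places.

By Bayes' theorem, P(k | x) = P(Z=k) f_k(x) / Σ_j P(Z=j) f_j(x).
Component likelihoods at x = 10:
  p_1 = 0.0385851
  p_2 = 0.0992615
  p_3 = 0.119378
Unnormalised posteriors:
  P(Z=1)·p_1 = 0.35 × 0.0385851 = 0.0135048
  P(Z=2)·p_2 = 0.20 × 0.0992615 = 0.0198523
  P(Z=3)·p_3 = 0.45 × 0.119378 = 0.0537201
Denominator: 0.0135048 + 0.0198523 + 0.0537201 = 0.0870772
P(Group 1 | the observation) ≈ 0.155

0.155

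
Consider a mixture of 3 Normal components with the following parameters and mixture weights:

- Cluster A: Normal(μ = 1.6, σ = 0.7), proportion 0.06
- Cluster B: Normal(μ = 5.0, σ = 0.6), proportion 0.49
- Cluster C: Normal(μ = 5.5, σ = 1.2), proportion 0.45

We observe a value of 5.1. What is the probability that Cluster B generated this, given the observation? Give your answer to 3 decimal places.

Apply Bayes' rule: the posterior for each component is proportional to its prior times its likelihood at x.
Component likelihoods at x = 5.1:
  L_A = 2.12389e-06
  L_B = 0.655733
  L_C = 0.314486
Weight by the priors:
  P(Z=A)·L_A = 0.06 × 2.12389e-06 = 1.27433e-07
  P(Z=B)·L_B = 0.49 × 0.655733 = 0.321309
  P(Z=C)·L_C = 0.45 × 0.314486 = 0.141519
Evidence: 1.27433e-07 + 0.321309 + 0.141519 = 0.462828
So the posterior for Cluster B is 0.321309 / 0.462828 ≈ 0.694.

0.694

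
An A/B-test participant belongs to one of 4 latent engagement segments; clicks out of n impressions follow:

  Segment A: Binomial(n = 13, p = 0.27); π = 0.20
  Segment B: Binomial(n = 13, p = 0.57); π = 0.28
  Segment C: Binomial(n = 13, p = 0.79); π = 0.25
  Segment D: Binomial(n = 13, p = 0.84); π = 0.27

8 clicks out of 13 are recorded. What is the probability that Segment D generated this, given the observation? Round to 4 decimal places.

0.1009

The responsibility of component k is P(Z=k) f_k(x) divided by Σ_j P(Z=j) f_j(x).
Binomial probabilities:
  f_A = 0.00753534
  f_B = 0.210824
  f_C = 0.0797428
  f_D = 0.0334513
Multiply by the mixture weights:
  P(Z=A)·f_A = 0.20 × 0.00753534 = 0.00150707
  P(Z=B)·f_B = 0.28 × 0.210824 = 0.0590307
  P(Z=C)·f_C = 0.25 × 0.0797428 = 0.0199357
  P(Z=D)·f_D = 0.27 × 0.0334513 = 0.00903185
Sum: 0.00150707 + 0.0590307 + 0.0199357 + 0.00903185 = 0.0895053
So the posterior for Segment D is 0.00903185 / 0.0895053 ≈ 0.1009.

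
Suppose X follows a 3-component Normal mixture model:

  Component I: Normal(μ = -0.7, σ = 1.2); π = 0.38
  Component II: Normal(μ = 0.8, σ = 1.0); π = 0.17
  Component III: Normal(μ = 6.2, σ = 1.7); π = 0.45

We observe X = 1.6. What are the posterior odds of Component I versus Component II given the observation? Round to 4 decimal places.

0.4087

Posterior odds = (π_i f_i(x)) / (π_j f_j(x)); the normalising sum cancels.
Evaluate each component's likelihood at the observed value:
  f_I = 0.0529681
  f_II = 0.289692
  f_III = 0.00603327
Odds = (0.38/0.17) × (0.0529681/0.289692) = 2.23529 × 0.182843 ≈ 0.4087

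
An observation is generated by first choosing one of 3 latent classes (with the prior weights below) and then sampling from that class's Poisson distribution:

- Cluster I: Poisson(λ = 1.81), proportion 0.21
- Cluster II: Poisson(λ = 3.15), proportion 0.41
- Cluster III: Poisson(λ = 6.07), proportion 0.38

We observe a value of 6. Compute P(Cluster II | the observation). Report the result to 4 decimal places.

0.2755

P(component k | x) = π_k·f_k(x) / marginal(x), where marginal(x) = Σ_j π_j·f_j(x).
Poisson probabilities:
  f_I = e^(−1.81)·1.81^6/6! = 0.00799219
  f_II = e^(−3.15)·3.15^6/6! = 0.0581438
  f_III = e^(−6.07)·6.07^6/6! = 0.160558
Multiply by the mixture weights:
  π_I·f_I = 0.21 × 0.00799219 = 0.00167836
  π_II·f_II = 0.41 × 0.0581438 = 0.0238389
  π_III·f_III = 0.38 × 0.160558 = 0.0610121
Denominator: 0.00167836 + 0.0238389 + 0.0610121 = 0.0865294
P(Cluster II | 6) = 0.0238389 / 0.0865294 ≈ 0.2755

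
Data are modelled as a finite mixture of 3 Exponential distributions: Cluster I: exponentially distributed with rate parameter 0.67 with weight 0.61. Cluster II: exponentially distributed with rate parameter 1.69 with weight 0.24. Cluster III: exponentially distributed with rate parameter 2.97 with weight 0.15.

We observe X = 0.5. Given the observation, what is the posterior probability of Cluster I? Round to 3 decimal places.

0.515

P(component k | x) = w_k·f_k(x) / marginal(x), where marginal(x) = Σ_j w_j·f_j(x).
Evaluate each component's likelihood at the observed value:
  f_I = 0.479277
  f_II = 0.725952
  f_III = 0.672712
Unnormalised posteriors:
  w_I·f_I = 0.61 × 0.479277 = 0.292359
  w_II·f_II = 0.24 × 0.725952 = 0.174228
  w_III·f_III = 0.15 × 0.672712 = 0.100907
Sum: 0.292359 + 0.174228 + 0.100907 = 0.567494
P(Cluster I | the observation) = 0.292359 / 0.567494 ≈ 0.515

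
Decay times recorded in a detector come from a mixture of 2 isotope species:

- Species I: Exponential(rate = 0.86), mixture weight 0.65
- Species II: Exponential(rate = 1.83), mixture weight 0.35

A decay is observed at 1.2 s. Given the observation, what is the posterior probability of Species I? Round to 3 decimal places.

The responsibility of component k is π_k f_k(x) divided by Σ_j π_j f_j(x).
Exponential densities:
  p_I = 0.306413
  p_II = 0.203582
Unnormalised posteriors:
  π_I·p_I = 0.65 × 0.306413 = 0.199168
  π_II·p_II = 0.35 × 0.203582 = 0.0712539
Marginal: 0.199168 + 0.0712539 = 0.270422
Responsibility of Species I: 0.199168 / 0.270422 ≈ 0.737

0.737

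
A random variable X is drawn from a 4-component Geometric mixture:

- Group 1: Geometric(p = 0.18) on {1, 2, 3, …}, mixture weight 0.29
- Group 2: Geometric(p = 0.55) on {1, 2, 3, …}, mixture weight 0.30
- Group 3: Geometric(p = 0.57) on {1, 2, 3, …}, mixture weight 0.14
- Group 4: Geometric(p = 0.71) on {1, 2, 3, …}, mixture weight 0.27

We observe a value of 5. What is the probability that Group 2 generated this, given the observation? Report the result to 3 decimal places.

The responsibility of component k is π_k f_k(x) divided by Σ_j π_j f_j(x).
Evaluate each component's likelihood at the observed value:
  f_1 = 0.18·(1−0.18)^4 = 0.18·0.452122 = 0.0813819
  f_2 = 0.55·(1−0.55)^4 = 0.55·0.0410062 = 0.0225534
  f_3 = 0.57·(1−0.57)^4 = 0.57·0.034188 = 0.0194872
  f_4 = 0.71·(1−0.71)^4 = 0.71·0.00707281 = 0.0050217
Multiply by the mixture weights:
  π_1·f_1 = 0.29 × 0.0813819 = 0.0236008
  π_2·f_2 = 0.30 × 0.0225534 = 0.00676603
  π_3·f_3 = 0.14 × 0.0194872 = 0.0027282
  π_4·f_4 = 0.27 × 0.0050217 = 0.00135586
Denominator: 0.0236008 + 0.00676603 + 0.0027282 + 0.00135586 = 0.0344508
So the posterior for Group 2 is 0.00676603 / 0.0344508 ≈ 0.196.

0.196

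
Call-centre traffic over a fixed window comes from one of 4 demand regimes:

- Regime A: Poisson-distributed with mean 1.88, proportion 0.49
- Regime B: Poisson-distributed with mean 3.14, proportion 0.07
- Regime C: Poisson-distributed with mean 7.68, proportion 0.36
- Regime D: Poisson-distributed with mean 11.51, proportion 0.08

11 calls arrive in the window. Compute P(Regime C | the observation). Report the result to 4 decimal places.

0.7070

The responsibility of component k is w_k f_k(x) divided by Σ_j w_j f_j(x).
Poisson probabilities:
  L_A = e^(−1.88)·1.88^11/11! = 3.96376e-06
  L_B = e^(−3.14)·3.14^11/11! = 0.000317238
  L_C = e^(−7.68)·7.68^11/11! = 0.0634507
  L_D = e^(−11.51)·11.51^11/11! = 0.118017
Weight by the priors:
  w_A·L_A = 0.49 × 3.96376e-06 = 1.94224e-06
  w_B·L_B = 0.07 × 0.000317238 = 2.22067e-05
  w_C·L_C = 0.36 × 0.0634507 = 0.0228422
  w_D·L_D = 0.08 × 0.118017 = 0.00944133
Sum: 1.94224e-06 + 2.22067e-05 + 0.0228422 + 0.00944133 = 0.0323077
Responsibility of Regime C: 0.0228422 / 0.0323077 ≈ 0.7070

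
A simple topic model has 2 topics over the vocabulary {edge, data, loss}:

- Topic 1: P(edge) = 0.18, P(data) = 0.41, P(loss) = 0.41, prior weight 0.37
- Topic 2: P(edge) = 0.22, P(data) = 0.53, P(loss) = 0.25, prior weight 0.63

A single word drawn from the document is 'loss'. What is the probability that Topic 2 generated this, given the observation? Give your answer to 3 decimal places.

0.509

Apply Bayes' rule: the posterior for each component is proportional to its prior times its likelihood at x.
Component likelihoods at x = 'loss':
  L_1 = P(loss | comp) = 0.41
  L_2 = P(loss | comp) = 0.25
Multiply by the mixture weights:
  π_1·L_1 = 0.37 × 0.41 = 0.1517
  π_2·L_2 = 0.63 × 0.25 = 0.1575
Marginal: 0.1517 + 0.1575 = 0.3092
P(Topic 2 | 'loss') = 0.1575 / 0.3092 ≈ 0.509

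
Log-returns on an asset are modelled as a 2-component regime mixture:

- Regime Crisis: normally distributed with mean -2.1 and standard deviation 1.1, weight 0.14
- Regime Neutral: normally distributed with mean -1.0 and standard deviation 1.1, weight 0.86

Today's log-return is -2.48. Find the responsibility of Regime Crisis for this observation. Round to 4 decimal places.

Posterior ∝ prior × likelihood, so P(k | x) ∝ P(Z=k) f_k(x); normalise over all components.
Evaluate each component's likelihood at the observed value:
  f_Crisis = (1/(1.1·√(2π)))·exp(−(-2.48−-2.1)²/(2·1.1²)) = 0.362675·exp(-0.05967) = 0.341667
  f_Neutral = (1/(1.1·√(2π)))·exp(−(-2.48−-1.0)²/(2·1.1²)) = 0.362675·exp(-0.90512) = 0.146699
Weight by the priors:
  P(Z=Crisis)·f_Crisis = 0.14 × 0.341667 = 0.0478334
  P(Z=Neutral)·f_Neutral = 0.86 × 0.146699 = 0.126161
Marginal: 0.0478334 + 0.126161 = 0.173995
Responsibility of Regime Crisis: 0.0478334 / 0.173995 ≈ 0.2749

0.2749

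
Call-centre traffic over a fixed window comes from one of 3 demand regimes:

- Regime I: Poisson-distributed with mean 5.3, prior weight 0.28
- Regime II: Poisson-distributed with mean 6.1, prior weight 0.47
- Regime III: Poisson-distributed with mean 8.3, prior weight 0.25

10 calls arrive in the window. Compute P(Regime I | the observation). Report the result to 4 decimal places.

The responsibility of component k is P(Z=k) f_k(x) divided by Σ_j P(Z=j) f_j(x).
Evaluate each component's likelihood at the observed value:
  p_I = 0.0240566
  p_II = 0.0440899
  p_III = 0.106261
Multiply by the mixture weights:
  P(Z=I)·p_I = 0.28 × 0.0240566 = 0.00673586
  P(Z=II)·p_II = 0.47 × 0.0440899 = 0.0207222
  P(Z=III)·p_III = 0.25 × 0.106261 = 0.0265652
Evidence: 0.00673586 + 0.0207222 + 0.0265652 = 0.0540233
Responsibility of Regime I: 0.00673586 / 0.0540233 ≈ 0.1247

0.1247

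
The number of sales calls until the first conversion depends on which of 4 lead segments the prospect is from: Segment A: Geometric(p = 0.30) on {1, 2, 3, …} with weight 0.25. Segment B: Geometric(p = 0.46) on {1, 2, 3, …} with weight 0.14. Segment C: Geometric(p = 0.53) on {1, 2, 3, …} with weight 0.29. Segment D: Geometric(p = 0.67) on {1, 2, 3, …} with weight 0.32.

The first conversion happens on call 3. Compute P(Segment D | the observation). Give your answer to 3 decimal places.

By Bayes' theorem, P(k | x) = π_k f_k(x) / Σ_j π_j f_j(x).
Evaluate each component's likelihood at the observed value:
  f_A = 0.30·(1−0.30)^2 = 0.30·0.49 = 0.147
  f_B = 0.46·(1−0.46)^2 = 0.46·0.2916 = 0.134136
  f_C = 0.53·(1−0.53)^2 = 0.53·0.2209 = 0.117077
  f_D = 0.67·(1−0.67)^2 = 0.67·0.1089 = 0.072963
Weight by the priors:
  π_A·f_A = 0.25 × 0.147 = 0.03675
  π_B·f_B = 0.14 × 0.134136 = 0.018779
  π_C·f_C = 0.29 × 0.117077 = 0.0339523
  π_D·f_D = 0.32 × 0.072963 = 0.0233482
Evidence: 0.03675 + 0.018779 + 0.0339523 + 0.0233482 = 0.11283
So the posterior for Segment D is 0.0233482 / 0.11283 ≈ 0.207.

0.207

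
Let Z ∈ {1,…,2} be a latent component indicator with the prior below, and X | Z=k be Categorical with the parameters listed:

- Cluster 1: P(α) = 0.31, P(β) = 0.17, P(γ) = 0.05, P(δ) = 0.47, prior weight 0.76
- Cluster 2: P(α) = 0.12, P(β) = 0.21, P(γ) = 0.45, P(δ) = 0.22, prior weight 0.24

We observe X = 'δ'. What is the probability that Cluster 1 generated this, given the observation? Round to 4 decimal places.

The responsibility of component k is w_k f_k(x) divided by Σ_j w_j f_j(x).
Categorical probabilities:
  L_1 = P(δ | comp) = 0.47
  L_2 = P(δ | comp) = 0.22
Prior × likelihood for each component:
  w_1·L_1 = 0.76 × 0.47 = 0.3572
  w_2·L_2 = 0.24 × 0.22 = 0.0528
Normaliser: 0.3572 + 0.0528 = 0.41
P(Cluster 1 | 'δ') ≈ 0.8712

0.8712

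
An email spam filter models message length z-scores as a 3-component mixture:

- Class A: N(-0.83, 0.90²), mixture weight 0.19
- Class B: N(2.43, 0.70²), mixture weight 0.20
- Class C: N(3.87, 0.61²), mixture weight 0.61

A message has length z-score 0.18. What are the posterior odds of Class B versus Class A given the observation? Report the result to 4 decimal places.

0.0145

Only the two components matter; the odds are (π_i f_i(x)) / (π_j f_j(x)).
Normal densities:
  p_A = (1/(0.90·√(2π)))·exp(−(0.18−-0.83)²/(2·0.90²)) = 0.443269·exp(-0.62969) = 0.236154
  p_B = (1/(0.70·√(2π)))·exp(−(0.18−2.43)²/(2·0.70²)) = 0.569918·exp(-5.16582) = 0.00325332
  p_C = (1/(0.61·√(2π)))·exp(−(0.18−3.87)²/(2·0.61²)) = 0.654004·exp(-18.29629) = 7.40631e-09
0.000650664 / 0.0448693 ≈ 0.0145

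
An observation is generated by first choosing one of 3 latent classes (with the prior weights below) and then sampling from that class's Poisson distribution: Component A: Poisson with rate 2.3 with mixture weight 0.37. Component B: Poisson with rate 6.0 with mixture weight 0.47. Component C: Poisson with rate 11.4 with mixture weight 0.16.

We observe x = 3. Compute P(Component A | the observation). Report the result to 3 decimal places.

The responsibility of component k is π_k f_k(x) divided by Σ_j π_j f_j(x).
Component likelihoods at x = 3:
  p_A = 0.203308
  p_B = 0.0892351
  p_C = 0.00276443
Unnormalised posteriors:
  π_A·p_A = 0.37 × 0.203308 = 0.075224
  π_B·p_B = 0.47 × 0.0892351 = 0.0419405
  π_C·p_C = 0.16 × 0.00276443 = 0.000442309
Evidence: 0.075224 + 0.0419405 + 0.000442309 = 0.117607
So the posterior for Component A is 0.075224 / 0.117607 ≈ 0.640.

0.640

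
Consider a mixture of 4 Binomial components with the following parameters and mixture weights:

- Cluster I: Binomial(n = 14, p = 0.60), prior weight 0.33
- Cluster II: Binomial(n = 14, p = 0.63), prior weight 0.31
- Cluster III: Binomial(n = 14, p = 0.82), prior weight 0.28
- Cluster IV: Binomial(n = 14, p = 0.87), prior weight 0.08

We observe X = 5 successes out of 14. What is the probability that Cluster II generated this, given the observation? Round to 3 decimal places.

P(component k | x) = π_k·f_k(x) / marginal(x), where marginal(x) = Σ_j π_j·f_j(x).
Evaluate each component's likelihood at the observed value:
  p_I = C(14,5)·0.60^5·0.40^9 = 2002·0.07776·0.000262144 = 0.0408094
  p_II = C(14,5)·0.63^5·0.37^9 = 2002·0.0992437·0.000129962 = 0.0258216
  p_III = C(14,5)·0.82^5·0.18^9 = 2002·0.37074·1.98359e-07 = 0.000147226
  p_IV = C(14,5)·0.87^5·0.13^9 = 2002·0.498421·1.06045e-08 = 1.05816e-05
Multiply by the mixture weights:
  π_I·p_I = 0.33 × 0.0408094 = 0.0134671
  π_II·p_II = 0.31 × 0.0258216 = 0.00800468
  π_III·p_III = 0.28 × 0.000147226 = 4.12234e-05
  π_IV·p_IV = 0.08 × 1.05816e-05 = 8.46526e-07
Denominator: 0.0134671 + 0.00800468 + 4.12234e-05 + 8.46526e-07 = 0.0215139
So the posterior for Cluster II is 0.00800468 / 0.0215139 ≈ 0.372.

0.372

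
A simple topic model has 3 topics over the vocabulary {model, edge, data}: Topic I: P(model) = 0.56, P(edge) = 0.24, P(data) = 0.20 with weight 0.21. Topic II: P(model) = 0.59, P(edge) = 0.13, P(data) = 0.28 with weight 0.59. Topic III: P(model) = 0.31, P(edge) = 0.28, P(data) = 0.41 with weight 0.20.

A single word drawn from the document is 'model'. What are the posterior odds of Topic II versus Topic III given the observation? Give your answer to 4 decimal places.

5.6145

The posterior odds equal the prior odds times the likelihood ratio: (P(Z=i)/P(Z=j))·(f_i(x)/f_j(x)).
Evaluate each component's likelihood at the observed value:
  L_I = P(model | comp) = 0.56
  L_II = P(model | comp) = 0.59
  L_III = P(model | comp) = 0.31
Posterior odds = (P(Z=II)·L_II) / (P(Z=III)·L_III) = (0.59·0.59) / (0.20·0.31) = 0.3481 / 0.062 ≈ 5.6145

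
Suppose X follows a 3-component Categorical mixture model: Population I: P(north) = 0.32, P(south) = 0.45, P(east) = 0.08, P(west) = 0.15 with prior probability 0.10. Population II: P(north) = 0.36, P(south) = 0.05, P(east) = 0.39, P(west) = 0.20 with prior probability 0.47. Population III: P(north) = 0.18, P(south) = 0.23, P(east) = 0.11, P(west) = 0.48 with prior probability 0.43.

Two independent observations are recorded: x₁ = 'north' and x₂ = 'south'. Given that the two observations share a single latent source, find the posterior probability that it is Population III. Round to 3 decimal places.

0.438

Posterior ∝ prior × likelihood, so P(k | x) ∝ π_k f_k(x); normalise over all components.
Since both observations come from the same component, the likelihood for component k is f_k(x₁)·f_k(x₂).
  p_I = [P(north | comp) = 0.32] × [0.45] = 0.144
  p_II = [P(north | comp) = 0.36] × [0.05] = 0.018
  p_III = [P(north | comp) = 0.18] × [0.23] = 0.0414
Prior × likelihood for each component:
  π_I·p_I = 0.10 × 0.144 = 0.0144
  π_II·p_II = 0.47 × 0.018 = 0.00846
  π_III·p_III = 0.43 × 0.0414 = 0.017802
Normaliser: 0.0144 + 0.00846 + 0.017802 = 0.040662
Responsibility of Population III: 0.017802 / 0.040662 ≈ 0.438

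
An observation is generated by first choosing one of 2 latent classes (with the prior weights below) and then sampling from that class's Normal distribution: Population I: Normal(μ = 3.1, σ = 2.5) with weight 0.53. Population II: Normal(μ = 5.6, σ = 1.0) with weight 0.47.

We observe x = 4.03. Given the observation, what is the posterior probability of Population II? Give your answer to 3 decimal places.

Apply Bayes' rule: the posterior for each component is proportional to its prior times its likelihood at x.
Normal densities:
  p_I = (1/(2.5·√(2π)))·exp(−(4.03−3.1)²/(2·2.5²)) = 0.159577·exp(-0.06919) = 0.148909
  p_II = (1/(1.0·√(2π)))·exp(−(4.03−5.6)²/(2·1.0²)) = 0.398942·exp(-1.23245) = 0.116323
Multiply by the mixture weights:
  π_I·p_I = 0.53 × 0.148909 = 0.0789217
  π_II·p_II = 0.47 × 0.116323 = 0.0546716
Evidence: 0.0789217 + 0.0546716 = 0.133593
So the posterior for Population II is 0.0546716 / 0.133593 ≈ 0.409.

0.409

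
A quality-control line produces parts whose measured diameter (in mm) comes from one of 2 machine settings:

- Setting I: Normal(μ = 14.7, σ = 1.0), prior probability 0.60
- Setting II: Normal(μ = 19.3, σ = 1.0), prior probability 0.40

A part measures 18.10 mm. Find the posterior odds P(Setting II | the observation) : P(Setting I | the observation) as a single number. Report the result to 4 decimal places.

Since P(k|x) ∝ π_k f_k(x), the posterior odds are π_i f_i(x) / (π_j f_j(x)).
Component likelihoods at x = 18.10 mm:
  p_I = (1/(1.0·√(2π)))·exp(−(18.10−14.7)²/(2·1.0²)) = 0.398942·exp(-5.78000) = 0.00123222
  p_II = (1/(1.0·√(2π)))·exp(−(18.10−19.3)²/(2·1.0²)) = 0.398942·exp(-0.72000) = 0.194186
Posterior odds = (π_II·p_II) / (π_I·p_I) = (0.40·0.194186) / (0.60·0.00123222) = 0.0776744 / 0.000739332 ≈ 105.0603

105.0603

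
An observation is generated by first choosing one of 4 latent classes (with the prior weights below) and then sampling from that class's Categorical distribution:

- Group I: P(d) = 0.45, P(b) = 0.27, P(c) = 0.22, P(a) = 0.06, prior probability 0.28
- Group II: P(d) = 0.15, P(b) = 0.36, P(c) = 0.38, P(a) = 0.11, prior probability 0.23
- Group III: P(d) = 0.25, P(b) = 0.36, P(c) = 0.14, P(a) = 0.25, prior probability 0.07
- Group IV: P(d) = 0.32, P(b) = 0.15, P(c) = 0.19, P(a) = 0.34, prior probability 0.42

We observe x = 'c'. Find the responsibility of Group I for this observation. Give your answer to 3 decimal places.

0.258

P(component k | x) = π_k·f_k(x) / marginal(x), where marginal(x) = Σ_j π_j·f_j(x).
Component likelihoods at x = 'c':
  f_I = 0.22
  f_II = 0.38
  f_III = 0.14
  f_IV = 0.19
Unnormalised posteriors:
  π_I·f_I = 0.28 × 0.22 = 0.0616
  π_II·f_II = 0.23 × 0.38 = 0.0874
  π_III·f_III = 0.07 × 0.14 = 0.0098
  π_IV·f_IV = 0.42 × 0.19 = 0.0798
Sum: 0.0616 + 0.0874 + 0.0098 + 0.0798 = 0.2386
So the posterior for Group I is 0.0616 / 0.2386 ≈ 0.258.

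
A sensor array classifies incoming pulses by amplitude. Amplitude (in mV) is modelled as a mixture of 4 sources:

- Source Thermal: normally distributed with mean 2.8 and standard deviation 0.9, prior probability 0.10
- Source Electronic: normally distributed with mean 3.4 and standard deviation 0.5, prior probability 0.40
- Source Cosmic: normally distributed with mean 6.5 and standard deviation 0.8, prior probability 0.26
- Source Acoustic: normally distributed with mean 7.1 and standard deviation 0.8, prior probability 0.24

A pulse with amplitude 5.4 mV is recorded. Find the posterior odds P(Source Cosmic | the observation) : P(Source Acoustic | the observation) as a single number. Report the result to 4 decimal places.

4.0251

Since P(k|x) ∝ π_k f_k(x), the posterior odds are π_i f_i(x) / (π_j f_j(x)).
Component likelihoods at x = 5.4 mV:
  f_Thermal = (1/(0.9·√(2π)))·exp(−(5.4−2.8)²/(2·0.9²)) = 0.443269·exp(-4.17284) = 0.00683009
  f_Electronic = (1/(0.5·√(2π)))·exp(−(5.4−3.4)²/(2·0.5²)) = 0.797885·exp(-8.00000) = 0.00026766
  f_Cosmic = (1/(0.8·√(2π)))·exp(−(5.4−6.5)²/(2·0.8²)) = 0.498678·exp(-0.94531) = 0.193765
  f_Acoustic = (1/(0.8·√(2π)))·exp(−(5.4−7.1)²/(2·0.8²)) = 0.498678·exp(-2.25781) = 0.0521512
Posterior odds = (π_Cosmic·f_Cosmic) / (π_Acoustic·f_Acoustic) = (0.26·0.193765) / (0.24·0.0521512) = 0.050379 / 0.0125163 ≈ 4.0251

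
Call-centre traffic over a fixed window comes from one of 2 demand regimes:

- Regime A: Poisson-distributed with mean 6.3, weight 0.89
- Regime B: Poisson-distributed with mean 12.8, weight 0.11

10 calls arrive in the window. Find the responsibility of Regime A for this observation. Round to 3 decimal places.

P(component k | x) = P(Z=k)·f_k(x) / marginal(x), where marginal(x) = Σ_j P(Z=j)·f_j(x).
Component likelihoods at x = 10 calls:
  f_A = 0.0498411
  f_B = 0.0898188
Weight by the priors:
  P(Z=A)·f_A = 0.89 × 0.0498411 = 0.0443585
  P(Z=B)·f_B = 0.11 × 0.0898188 = 0.00988007
Sum: 0.0443585 + 0.00988007 = 0.0542386
P(Regime A | data) ≈ 0.818

0.818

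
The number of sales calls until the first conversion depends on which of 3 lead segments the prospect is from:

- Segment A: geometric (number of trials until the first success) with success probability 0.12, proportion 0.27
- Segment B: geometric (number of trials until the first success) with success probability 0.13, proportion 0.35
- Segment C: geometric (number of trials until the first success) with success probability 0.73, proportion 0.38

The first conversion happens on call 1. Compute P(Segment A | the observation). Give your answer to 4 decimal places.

By Bayes' theorem, P(k | x) = π_k f_k(x) / Σ_j π_j f_j(x).
Evaluate each component's likelihood at the observed value:
  f_A = 0.12·(1−0.12)^0 = 0.12·1 = 0.12
  f_B = 0.13·(1−0.13)^0 = 0.13·1 = 0.13
  f_C = 0.73·(1−0.73)^0 = 0.73·1 = 0.73
Weight by the priors:
  π_A·f_A = 0.27 × 0.12 = 0.0324
  π_B·f_B = 0.35 × 0.13 = 0.0455
  π_C·f_C = 0.38 × 0.73 = 0.2774
Denominator: 0.0324 + 0.0455 + 0.2774 = 0.3553
So the posterior for Segment A is 0.0324 / 0.3553 ≈ 0.0912.

0.0912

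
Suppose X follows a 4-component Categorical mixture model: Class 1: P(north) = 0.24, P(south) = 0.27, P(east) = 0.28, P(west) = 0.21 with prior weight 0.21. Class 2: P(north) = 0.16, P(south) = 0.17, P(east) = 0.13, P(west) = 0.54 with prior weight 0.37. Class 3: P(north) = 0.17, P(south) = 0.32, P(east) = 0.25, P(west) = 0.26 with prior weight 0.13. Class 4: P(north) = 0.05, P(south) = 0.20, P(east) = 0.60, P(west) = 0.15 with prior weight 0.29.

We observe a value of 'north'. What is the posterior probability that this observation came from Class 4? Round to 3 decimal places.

Posterior ∝ prior × likelihood, so P(k | x) ∝ π_k f_k(x); normalise over all components.
Evaluate each component's likelihood at the observed value:
  L_1 = 0.24
  L_2 = 0.16
  L_3 = 0.17
  L_4 = 0.05
Multiply by the mixture weights:
  π_1·L_1 = 0.21 × 0.24 = 0.0504
  π_2·L_2 = 0.37 × 0.16 = 0.0592
  π_3·L_3 = 0.13 × 0.17 = 0.0221
  π_4·L_4 = 0.29 × 0.05 = 0.0145
Sum: 0.0504 + 0.0592 + 0.0221 + 0.0145 = 0.1462
So the posterior for Class 4 is 0.0145 / 0.1462 ≈ 0.099.

0.099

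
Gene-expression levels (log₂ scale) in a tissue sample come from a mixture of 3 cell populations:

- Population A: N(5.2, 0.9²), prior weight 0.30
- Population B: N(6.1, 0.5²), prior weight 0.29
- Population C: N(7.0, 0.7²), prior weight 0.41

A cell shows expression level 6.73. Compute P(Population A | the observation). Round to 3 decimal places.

0.089

The responsibility of component k is w_k f_k(x) divided by Σ_j w_j f_j(x).
Normal densities:
  L_A = 0.104499
  L_B = 0.360742
  L_C = 0.529061
Weight by the priors:
  w_A·L_A = 0.30 × 0.104499 = 0.0313497
  w_B·L_B = 0.29 × 0.360742 = 0.104615
  w_C·L_C = 0.41 × 0.529061 = 0.216915
Normaliser: 0.0313497 + 0.104615 + 0.216915 = 0.35288
Responsibility of Population A: 0.0313497 / 0.35288 ≈ 0.089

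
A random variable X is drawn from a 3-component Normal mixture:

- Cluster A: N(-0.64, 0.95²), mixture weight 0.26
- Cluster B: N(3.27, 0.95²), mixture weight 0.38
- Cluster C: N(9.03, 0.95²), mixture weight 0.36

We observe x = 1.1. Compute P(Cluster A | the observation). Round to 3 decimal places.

Posterior ∝ prior × likelihood, so P(k | x) ∝ w_k f_k(x); normalise over all components.
Normal densities:
  p_A = (1/(0.95·√(2π)))·exp(−(1.1−-0.64)²/(2·0.95²)) = 0.419939·exp(-1.67734) = 0.0784742
  p_B = (1/(0.95·√(2π)))·exp(−(1.1−3.27)²/(2·0.95²)) = 0.419939·exp(-2.60881) = 0.0309168
  p_C = (1/(0.95·√(2π)))·exp(−(1.1−9.03)²/(2·0.95²)) = 0.419939·exp(-34.83928) = 3.10942e-16
Prior × likelihood for each component:
  w_A·p_A = 0.26 × 0.0784742 = 0.0204033
  w_B·p_B = 0.38 × 0.0309168 = 0.0117484
  w_C·p_C = 0.36 × 3.10942e-16 = 1.11939e-16
Normaliser: 0.0204033 + 0.0117484 + 1.11939e-16 = 0.0321517
P(Cluster A | 1.1) ≈ 0.635

0.635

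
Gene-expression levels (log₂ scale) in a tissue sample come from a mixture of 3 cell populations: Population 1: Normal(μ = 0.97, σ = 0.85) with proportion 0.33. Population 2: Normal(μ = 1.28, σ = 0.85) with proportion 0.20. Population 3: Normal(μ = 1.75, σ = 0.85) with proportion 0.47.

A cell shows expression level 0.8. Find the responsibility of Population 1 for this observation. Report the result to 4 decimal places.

0.4338

The responsibility of component k is w_k f_k(x) divided by Σ_j w_j f_j(x).
Normal densities:
  f_1 = (1/(0.85·√(2π)))·exp(−(0.8−0.97)²/(2·0.85²)) = 0.469344·exp(-0.02000) = 0.46005
  f_2 = (1/(0.85·√(2π)))·exp(−(0.8−1.28)²/(2·0.85²)) = 0.469344·exp(-0.15945) = 0.40017
  f_3 = (1/(0.85·√(2π)))·exp(−(0.8−1.75)²/(2·0.85²)) = 0.469344·exp(-0.62457) = 0.25133
Multiply by the mixture weights:
  w_1·f_1 = 0.33 × 0.46005 = 0.151817
  w_2·f_2 = 0.20 × 0.40017 = 0.080034
  w_3·f_3 = 0.47 × 0.25133 = 0.118125
Normaliser: 0.151817 + 0.080034 + 0.118125 = 0.349976
So the posterior for Population 1 is 0.151817 / 0.349976 ≈ 0.4338.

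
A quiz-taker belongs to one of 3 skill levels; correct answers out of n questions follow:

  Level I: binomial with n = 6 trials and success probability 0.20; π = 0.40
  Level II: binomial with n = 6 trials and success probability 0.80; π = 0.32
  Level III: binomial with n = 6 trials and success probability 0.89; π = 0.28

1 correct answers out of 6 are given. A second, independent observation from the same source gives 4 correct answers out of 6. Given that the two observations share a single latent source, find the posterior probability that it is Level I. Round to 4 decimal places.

Posterior ∝ prior × likelihood, so P(k | x) ∝ π_k f_k(x); normalise over all components.
Since both observations come from the same component, the likelihood for component k is f_k(x₁)·f_k(x₂).
  p_I = [0.393216] × [0.01536] = 0.0060398
  p_II = [0.001536] × [0.24576] = 0.000377487
  p_III = [8.60012e-05] × [0.113877] = 9.79358e-06
Prior × likelihood for each component:
  π_I·p_I = 0.40 × 0.0060398 = 0.00241592
  π_II·p_II = 0.32 × 0.000377487 = 0.000120796
  π_III·p_III = 0.28 × 9.79358e-06 = 2.7422e-06
Denominator: 0.00241592 + 0.000120796 + 2.7422e-06 = 0.00253946
P(Level I | x) ≈ 0.9514

0.9514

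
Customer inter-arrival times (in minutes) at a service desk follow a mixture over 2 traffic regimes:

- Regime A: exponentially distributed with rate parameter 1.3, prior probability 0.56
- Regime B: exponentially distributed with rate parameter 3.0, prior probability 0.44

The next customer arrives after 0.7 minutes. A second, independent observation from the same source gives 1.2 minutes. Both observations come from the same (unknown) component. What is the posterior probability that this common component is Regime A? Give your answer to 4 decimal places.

Posterior ∝ prior × likelihood, so P(k | x) ∝ P(Z=k) f_k(x); normalise over all components.
Since both observations come from the same component, the likelihood for component k is f_k(x₁)·f_k(x₂).
  f_A = [1.3·e^(−1.3·0.7) = 1.3·e^(−0.9100) = 0.523281] × [0.273177] = 0.142948
  f_B = [3.0·e^(−3.0·0.7) = 3.0·e^(−2.1000) = 0.367369] × [0.0819712] = 0.0301137
Unnormalised posteriors:
  P(Z=A)·f_A = 0.56 × 0.142948 = 0.0800511
  P(Z=B)·f_B = 0.44 × 0.0301137 = 0.01325
Denominator: 0.0800511 + 0.01325 = 0.0933011
P(Regime A | x₁, x₂) = 0.0800511 / 0.0933011 ≈ 0.8580

0.8580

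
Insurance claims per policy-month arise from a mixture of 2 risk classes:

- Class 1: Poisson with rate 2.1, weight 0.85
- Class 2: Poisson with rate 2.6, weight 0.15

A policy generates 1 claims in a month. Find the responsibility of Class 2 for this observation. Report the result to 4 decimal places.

Apply Bayes' rule: the posterior for each component is proportional to its prior times its likelihood at x.
Component likelihoods at x = 1 claims:
  p_1 = e^(−2.1)·2.1^1/1! = 0.257158
  p_2 = e^(−2.6)·2.6^1/1! = 0.193111
Multiply by the mixture weights:
  π_1·p_1 = 0.85 × 0.257158 = 0.218585
  π_2·p_2 = 0.15 × 0.193111 = 0.0289667
Denominator: 0.218585 + 0.0289667 = 0.247551
P(Class 2 | x) ≈ 0.1170

0.1170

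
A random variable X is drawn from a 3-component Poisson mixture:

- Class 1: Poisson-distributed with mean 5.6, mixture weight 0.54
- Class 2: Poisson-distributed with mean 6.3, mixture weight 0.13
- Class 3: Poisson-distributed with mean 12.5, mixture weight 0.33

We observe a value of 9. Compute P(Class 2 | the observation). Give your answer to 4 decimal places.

Posterior ∝ prior × likelihood, so P(k | x) ∝ π_k f_k(x); normalise over all components.
Component likelihoods at x = 9:
  p_1 = 0.0551925
  p_2 = 0.0791128
  p_3 = 0.0765149
Multiply by the mixture weights:
  π_1·p_1 = 0.54 × 0.0551925 = 0.029804
  π_2·p_2 = 0.13 × 0.0791128 = 0.0102847
  π_3·p_3 = 0.33 × 0.0765149 = 0.0252499
Evidence: 0.029804 + 0.0102847 + 0.0252499 = 0.0653385
P(Class 2 | x) = 0.0102847 / 0.0653385 ≈ 0.1574

0.1574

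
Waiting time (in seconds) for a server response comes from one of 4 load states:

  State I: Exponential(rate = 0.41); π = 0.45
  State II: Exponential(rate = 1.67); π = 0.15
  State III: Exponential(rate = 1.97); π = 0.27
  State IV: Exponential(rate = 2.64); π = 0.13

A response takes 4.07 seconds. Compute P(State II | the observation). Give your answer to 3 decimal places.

0.008

By Bayes' theorem, P(k | x) = π_k f_k(x) / Σ_j π_j f_j(x).
Component likelihoods at x = 4.07 seconds:
  f_I = 0.0772817
  f_II = 0.00186578
  f_III = 0.000649137
  f_IV = 5.6911e-05
Unnormalised posteriors:
  π_I·f_I = 0.45 × 0.0772817 = 0.0347768
  π_II·f_II = 0.15 × 0.00186578 = 0.000279867
  π_III·f_III = 0.27 × 0.000649137 = 0.000175267
  π_IV·f_IV = 0.13 × 5.6911e-05 = 7.39844e-06
Sum: 0.0347768 + 0.000279867 + 0.000175267 + 7.39844e-06 = 0.0352393
P(State II | data) = 0.000279867 / 0.0352393 ≈ 0.008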